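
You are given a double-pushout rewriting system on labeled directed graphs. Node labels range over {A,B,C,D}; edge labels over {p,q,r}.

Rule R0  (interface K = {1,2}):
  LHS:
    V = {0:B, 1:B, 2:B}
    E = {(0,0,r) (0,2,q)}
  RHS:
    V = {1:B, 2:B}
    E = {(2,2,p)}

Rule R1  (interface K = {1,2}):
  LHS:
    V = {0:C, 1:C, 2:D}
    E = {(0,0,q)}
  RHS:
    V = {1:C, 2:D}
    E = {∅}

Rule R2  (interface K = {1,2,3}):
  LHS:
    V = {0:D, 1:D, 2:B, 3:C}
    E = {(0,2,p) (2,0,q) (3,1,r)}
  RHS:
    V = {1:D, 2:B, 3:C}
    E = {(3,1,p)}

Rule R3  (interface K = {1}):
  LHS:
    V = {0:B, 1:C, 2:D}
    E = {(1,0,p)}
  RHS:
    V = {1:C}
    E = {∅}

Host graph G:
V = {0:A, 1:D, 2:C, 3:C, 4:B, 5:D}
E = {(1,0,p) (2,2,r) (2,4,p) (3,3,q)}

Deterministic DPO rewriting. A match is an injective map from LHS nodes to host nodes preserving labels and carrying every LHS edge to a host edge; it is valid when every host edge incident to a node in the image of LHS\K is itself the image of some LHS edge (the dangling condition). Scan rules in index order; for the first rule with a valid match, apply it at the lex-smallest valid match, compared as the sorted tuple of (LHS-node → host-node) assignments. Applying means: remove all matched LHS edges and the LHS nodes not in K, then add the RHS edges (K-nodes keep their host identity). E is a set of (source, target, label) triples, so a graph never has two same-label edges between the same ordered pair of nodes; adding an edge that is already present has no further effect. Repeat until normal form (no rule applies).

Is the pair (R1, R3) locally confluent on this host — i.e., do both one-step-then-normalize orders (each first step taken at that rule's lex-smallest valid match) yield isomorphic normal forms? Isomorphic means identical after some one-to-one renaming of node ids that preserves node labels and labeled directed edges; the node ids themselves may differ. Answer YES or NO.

Answer: YES

Rewrite trace:
branch R1-first: apply at {0↦3, 1↦2, 2↦1} → |E|=3, then 1 more step(s) → NF |V|=3 |E|=2 V={0:A, 1:D, 2:C} E=1-p->0 2-r->2
branch R3-first: apply at {0↦4, 1↦2, 2↦5} → |E|=3, then 1 more step(s) → NF |V|=3 |E|=2 V={0:A, 1:D, 2:C} E=1-p->0 2-r->2
graphs isomorphic (equal up to label-preserving node renaming)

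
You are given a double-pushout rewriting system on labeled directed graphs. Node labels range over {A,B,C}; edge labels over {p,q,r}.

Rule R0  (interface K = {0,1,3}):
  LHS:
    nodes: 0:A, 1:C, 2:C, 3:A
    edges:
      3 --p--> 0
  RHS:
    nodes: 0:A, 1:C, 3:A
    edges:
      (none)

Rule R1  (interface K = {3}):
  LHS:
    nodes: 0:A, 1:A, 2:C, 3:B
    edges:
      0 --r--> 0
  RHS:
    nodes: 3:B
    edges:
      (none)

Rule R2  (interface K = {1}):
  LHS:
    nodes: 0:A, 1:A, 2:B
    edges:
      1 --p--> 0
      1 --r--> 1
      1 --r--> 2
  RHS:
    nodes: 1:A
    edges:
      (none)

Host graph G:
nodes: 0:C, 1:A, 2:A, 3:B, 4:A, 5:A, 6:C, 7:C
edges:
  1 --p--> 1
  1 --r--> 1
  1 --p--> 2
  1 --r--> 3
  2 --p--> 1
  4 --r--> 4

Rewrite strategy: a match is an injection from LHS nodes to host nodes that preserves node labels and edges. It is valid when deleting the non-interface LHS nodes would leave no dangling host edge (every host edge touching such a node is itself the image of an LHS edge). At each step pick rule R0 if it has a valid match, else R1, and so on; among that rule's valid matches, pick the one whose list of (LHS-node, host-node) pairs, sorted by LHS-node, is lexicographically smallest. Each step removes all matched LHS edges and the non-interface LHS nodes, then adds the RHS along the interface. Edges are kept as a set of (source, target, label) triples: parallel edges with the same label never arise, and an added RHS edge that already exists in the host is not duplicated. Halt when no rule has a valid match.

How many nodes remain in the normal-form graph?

[0] host  ⇒  8 nodes, 6 edges  {1-p->1 1-r->1 1-p->2 1-r->3 2-p->1 4-r->4}
[1] R0 @ {0↦1, 1↦0, 2↦6, 3↦2}  ⇒  7 nodes, 5 edges  {1-p->1 1-r->1 1-p->2 1-r->3 4-r->4}
[2] R0 @ {0↦2, 1↦0, 2↦7, 3↦1}  ⇒  6 nodes, 4 edges  {1-p->1 1-r->1 1-r->3 4-r->4}
[3] R1 @ {0↦4, 1↦2, 2↦0, 3↦3}  ⇒  3 nodes, 3 edges  {1-p->1 1-r->1 1-r->3}
normal form: no rule applies after step 3
NF nodes: {1:A, 3:B, 5:A}

Answer: 3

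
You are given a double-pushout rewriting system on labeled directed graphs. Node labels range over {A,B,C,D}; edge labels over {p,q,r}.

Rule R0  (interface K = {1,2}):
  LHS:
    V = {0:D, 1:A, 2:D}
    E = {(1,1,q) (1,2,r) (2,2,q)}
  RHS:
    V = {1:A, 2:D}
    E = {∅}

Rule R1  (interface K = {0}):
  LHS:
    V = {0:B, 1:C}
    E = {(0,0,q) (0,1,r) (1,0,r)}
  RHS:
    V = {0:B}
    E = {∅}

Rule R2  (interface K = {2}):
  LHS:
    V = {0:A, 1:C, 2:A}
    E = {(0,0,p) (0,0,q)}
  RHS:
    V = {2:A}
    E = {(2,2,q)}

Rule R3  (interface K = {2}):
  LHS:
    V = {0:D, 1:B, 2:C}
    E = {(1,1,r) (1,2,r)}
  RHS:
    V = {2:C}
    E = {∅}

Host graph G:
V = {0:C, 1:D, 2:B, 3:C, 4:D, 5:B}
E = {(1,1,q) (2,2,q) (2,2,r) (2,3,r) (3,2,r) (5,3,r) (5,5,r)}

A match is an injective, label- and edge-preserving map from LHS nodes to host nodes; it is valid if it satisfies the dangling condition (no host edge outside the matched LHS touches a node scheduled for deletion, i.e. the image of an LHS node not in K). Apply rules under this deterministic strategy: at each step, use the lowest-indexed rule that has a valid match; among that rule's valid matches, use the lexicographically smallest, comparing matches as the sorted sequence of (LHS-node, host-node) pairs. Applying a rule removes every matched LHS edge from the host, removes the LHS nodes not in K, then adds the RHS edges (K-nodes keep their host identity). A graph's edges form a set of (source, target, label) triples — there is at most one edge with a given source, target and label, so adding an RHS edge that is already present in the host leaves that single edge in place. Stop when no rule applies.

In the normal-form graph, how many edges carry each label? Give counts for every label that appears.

Answer: q:1 r:1

Rewrite trace:
[0] host  ⇒  6 nodes, 7 edges  {1-q->1 2-q->2 2-r->2 2-r->3 3-r->2 5-r->3 5-r->5}
[1] R3 @ {0↦4, 1↦5, 2↦3}  ⇒  4 nodes, 5 edges  {1-q->1 2-q->2 2-r->2 2-r->3 3-r->2}
[2] R1 @ {0↦2, 1↦3}  ⇒  3 nodes, 2 edges  {1-q->1 2-r->2}
halt: no rule applies after step 2
NF edges: [(1, 1, 'q'), (2, 2, 'r')]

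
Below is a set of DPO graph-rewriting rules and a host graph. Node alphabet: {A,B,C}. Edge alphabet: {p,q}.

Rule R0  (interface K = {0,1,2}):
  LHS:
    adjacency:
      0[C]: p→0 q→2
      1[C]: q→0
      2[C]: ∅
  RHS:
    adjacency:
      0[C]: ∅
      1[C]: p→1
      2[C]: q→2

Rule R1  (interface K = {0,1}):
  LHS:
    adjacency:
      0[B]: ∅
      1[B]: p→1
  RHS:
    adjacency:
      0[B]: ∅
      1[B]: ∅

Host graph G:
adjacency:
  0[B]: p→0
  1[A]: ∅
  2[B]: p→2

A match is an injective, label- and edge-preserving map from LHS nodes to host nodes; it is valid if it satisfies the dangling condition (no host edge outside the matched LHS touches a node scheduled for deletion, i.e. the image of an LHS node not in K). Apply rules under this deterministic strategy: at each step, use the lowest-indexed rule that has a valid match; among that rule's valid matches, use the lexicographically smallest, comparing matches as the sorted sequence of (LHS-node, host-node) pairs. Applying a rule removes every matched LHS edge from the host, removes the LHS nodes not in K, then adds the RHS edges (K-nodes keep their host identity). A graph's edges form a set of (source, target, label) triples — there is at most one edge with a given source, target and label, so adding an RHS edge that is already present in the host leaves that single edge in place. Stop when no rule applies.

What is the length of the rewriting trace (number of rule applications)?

Answer: 2

Steps:
[0] host  ⇒  3 nodes, 2 edges  {0-p->0 2-p->2}
[1] R1 @ {0↦0, 1↦2}  ⇒  3 nodes, 1 edges  {0-p->0}
[2] R1 @ {0↦2, 1↦0}  ⇒  3 nodes, 0 edges  {∅}
halt: no rule applies after step 2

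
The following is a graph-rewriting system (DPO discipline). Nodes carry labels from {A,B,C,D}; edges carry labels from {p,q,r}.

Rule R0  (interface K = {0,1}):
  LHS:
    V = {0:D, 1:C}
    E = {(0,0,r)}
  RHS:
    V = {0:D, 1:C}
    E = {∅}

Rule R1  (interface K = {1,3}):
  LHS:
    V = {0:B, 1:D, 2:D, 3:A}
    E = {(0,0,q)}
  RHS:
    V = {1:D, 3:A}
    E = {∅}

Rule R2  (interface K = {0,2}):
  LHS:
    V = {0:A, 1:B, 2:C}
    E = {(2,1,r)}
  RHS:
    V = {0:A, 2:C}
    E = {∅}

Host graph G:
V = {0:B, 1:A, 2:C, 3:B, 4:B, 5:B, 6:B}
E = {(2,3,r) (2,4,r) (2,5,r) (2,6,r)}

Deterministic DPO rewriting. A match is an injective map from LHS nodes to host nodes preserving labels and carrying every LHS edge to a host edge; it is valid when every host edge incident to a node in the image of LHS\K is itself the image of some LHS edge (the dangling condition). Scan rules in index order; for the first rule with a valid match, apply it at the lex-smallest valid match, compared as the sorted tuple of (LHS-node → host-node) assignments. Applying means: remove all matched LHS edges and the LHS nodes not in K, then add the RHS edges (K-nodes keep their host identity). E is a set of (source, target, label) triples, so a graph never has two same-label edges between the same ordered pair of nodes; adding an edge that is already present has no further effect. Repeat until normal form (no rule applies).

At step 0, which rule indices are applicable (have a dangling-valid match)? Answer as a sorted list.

Answer: [R2]

Steps:
R0: no valid match — LHS pattern not found
R1: no valid match — LHS pattern not found
R2: 4 valid matches — {0↦1, 1↦3, 2↦2}, {0↦1, 1↦4, 2↦2}, {0↦1, 1↦5, 2↦2} (+1 more)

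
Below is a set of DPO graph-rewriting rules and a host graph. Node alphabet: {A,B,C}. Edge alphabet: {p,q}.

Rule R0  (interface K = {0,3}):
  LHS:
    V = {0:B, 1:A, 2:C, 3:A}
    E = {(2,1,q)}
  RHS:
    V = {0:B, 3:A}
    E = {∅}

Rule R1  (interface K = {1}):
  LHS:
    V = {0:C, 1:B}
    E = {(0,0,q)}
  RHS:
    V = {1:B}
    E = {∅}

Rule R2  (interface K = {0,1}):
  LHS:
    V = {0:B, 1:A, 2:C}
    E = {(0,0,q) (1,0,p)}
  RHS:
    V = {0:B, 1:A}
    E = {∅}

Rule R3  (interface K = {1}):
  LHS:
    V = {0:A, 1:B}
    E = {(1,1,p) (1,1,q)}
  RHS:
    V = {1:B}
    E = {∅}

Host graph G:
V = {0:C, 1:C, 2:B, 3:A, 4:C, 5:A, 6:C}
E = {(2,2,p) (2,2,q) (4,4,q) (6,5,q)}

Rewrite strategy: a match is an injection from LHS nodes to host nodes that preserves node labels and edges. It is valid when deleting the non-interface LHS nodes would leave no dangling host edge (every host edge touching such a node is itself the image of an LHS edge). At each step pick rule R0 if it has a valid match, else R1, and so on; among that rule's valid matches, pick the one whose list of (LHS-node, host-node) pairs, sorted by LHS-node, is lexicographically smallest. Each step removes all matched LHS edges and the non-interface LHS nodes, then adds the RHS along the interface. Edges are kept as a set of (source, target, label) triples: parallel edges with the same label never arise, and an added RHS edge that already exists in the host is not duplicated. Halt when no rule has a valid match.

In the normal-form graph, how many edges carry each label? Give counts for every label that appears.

start.  V:7 E:4  edges: 2-p->2 2-q->2 4-q->4 6-q->5
1. fire R0 via {0↦2, 1↦5, 2↦6, 3↦3}  →  V:5 E:3  edges: 2-p->2 2-q->2 4-q->4
2. fire R1 via {0↦4, 1↦2}  →  V:4 E:2  edges: 2-p->2 2-q->2
3. fire R3 via {0↦3, 1↦2}  →  V:3 E:0  edges: ∅
normal form: no rule applies after step 3
NF edges: []

Answer: (no edges)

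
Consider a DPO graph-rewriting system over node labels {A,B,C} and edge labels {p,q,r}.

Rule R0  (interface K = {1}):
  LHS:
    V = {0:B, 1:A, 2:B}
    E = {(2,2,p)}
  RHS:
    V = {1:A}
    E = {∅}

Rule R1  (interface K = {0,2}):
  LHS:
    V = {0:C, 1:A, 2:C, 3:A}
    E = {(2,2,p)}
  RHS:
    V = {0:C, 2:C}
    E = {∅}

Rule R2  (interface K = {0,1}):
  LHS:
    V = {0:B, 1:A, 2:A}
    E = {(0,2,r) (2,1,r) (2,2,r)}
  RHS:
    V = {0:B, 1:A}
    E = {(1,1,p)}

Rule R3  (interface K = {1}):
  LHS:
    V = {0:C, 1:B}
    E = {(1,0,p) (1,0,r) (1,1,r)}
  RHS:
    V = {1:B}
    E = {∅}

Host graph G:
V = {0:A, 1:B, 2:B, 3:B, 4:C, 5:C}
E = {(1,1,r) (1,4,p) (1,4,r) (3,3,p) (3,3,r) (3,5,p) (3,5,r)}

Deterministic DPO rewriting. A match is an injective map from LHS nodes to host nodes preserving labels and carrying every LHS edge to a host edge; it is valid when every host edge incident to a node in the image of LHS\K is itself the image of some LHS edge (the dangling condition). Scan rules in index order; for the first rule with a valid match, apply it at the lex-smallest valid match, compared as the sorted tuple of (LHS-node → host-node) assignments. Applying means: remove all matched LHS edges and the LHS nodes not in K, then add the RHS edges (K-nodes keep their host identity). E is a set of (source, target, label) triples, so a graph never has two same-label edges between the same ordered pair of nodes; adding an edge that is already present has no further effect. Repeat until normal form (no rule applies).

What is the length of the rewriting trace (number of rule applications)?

initial: |V|=6 |E|=7  E = 1-r->1 1-p->4 1-r->4 3-p->3 3-r->3 3-p->5 3-r->5
step 1: apply R3 at {0↦4, 1↦1}  → |V|=5 |E|=4  E = 3-p->3 3-r->3 3-p->5 3-r->5
step 2: apply R3 at {0↦5, 1↦3}  → |V|=4 |E|=1  E = 3-p->3
step 3: apply R0 at {0↦1, 1↦0, 2↦3}  → |V|=2 |E|=0  E = ∅
halt: no rule applies after step 3

Answer: 3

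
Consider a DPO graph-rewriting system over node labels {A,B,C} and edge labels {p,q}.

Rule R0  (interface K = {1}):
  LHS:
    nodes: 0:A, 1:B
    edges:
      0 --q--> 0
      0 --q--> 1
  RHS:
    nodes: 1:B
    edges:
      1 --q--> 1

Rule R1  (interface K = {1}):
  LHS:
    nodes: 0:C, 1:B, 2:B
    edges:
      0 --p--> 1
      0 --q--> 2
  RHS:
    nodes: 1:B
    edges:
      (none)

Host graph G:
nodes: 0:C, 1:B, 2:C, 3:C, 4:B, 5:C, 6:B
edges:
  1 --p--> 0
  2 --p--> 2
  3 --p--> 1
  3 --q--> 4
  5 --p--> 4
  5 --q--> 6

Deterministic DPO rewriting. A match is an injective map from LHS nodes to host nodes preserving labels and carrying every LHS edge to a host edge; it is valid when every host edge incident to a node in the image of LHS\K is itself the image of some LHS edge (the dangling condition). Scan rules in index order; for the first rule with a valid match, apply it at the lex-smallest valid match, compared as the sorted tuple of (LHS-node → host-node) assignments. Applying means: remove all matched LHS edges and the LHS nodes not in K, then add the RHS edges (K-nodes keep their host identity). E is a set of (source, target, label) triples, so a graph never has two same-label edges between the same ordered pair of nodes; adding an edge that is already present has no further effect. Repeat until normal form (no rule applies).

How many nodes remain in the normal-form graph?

Answer: 3

Derivation:
initial: |V|=7 |E|=6  E = 1-p->0 2-p->2 3-p->1 3-q->4 5-p->4 5-q->6
step 1: apply R1 at {0↦5, 1↦4, 2↦6}  → |V|=5 |E|=4  E = 1-p->0 2-p->2 3-p->1 3-q->4
step 2: apply R1 at {0↦3, 1↦1, 2↦4}  → |V|=3 |E|=2  E = 1-p->0 2-p->2
halt: no rule applies after step 2
NF nodes: {0:C, 1:B, 2:C}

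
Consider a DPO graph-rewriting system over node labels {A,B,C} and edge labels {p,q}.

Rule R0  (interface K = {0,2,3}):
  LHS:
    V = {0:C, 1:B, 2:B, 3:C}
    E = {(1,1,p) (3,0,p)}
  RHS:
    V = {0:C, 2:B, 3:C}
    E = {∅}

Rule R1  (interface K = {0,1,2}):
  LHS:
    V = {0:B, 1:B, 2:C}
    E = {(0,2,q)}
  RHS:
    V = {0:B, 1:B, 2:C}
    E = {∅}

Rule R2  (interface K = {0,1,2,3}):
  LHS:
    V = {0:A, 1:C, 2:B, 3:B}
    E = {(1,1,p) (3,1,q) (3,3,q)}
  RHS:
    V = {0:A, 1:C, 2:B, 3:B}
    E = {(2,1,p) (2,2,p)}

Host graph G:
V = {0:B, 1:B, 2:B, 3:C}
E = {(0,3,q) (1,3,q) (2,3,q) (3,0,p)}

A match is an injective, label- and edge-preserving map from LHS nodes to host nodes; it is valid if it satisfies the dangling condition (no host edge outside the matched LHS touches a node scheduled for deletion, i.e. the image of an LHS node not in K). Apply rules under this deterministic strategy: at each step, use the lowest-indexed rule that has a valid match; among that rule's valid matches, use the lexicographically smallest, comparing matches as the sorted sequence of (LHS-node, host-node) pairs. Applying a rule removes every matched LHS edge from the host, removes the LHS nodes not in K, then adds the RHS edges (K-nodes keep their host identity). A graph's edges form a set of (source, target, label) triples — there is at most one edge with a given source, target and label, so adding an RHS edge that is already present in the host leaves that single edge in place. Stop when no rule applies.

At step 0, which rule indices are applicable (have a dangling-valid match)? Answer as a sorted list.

R0: no valid match — LHS pattern not found
R1: 6 valid matches — {0↦0, 1↦1, 2↦3}, {0↦0, 1↦2, 2↦3}, {0↦1, 1↦0, 2↦3} (+3 more)
R2: no valid match — LHS pattern not found

Answer: [R1]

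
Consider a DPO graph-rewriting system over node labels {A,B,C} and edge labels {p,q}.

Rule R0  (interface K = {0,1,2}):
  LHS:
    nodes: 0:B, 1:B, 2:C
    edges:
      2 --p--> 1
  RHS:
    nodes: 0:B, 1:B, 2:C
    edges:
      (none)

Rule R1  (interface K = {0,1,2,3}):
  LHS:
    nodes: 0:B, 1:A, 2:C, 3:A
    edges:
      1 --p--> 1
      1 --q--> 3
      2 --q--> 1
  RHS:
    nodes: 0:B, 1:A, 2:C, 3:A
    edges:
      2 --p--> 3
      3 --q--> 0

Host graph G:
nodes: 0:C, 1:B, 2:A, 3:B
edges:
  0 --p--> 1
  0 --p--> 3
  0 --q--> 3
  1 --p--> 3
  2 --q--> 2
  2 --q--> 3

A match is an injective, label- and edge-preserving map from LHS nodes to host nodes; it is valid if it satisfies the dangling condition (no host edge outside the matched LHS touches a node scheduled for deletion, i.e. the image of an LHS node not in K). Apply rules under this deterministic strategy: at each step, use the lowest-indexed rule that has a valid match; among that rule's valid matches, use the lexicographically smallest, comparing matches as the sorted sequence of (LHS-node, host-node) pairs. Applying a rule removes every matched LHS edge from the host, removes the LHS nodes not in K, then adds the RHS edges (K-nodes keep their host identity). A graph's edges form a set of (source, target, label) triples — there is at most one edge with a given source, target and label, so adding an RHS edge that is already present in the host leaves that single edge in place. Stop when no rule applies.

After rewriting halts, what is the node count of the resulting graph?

Answer: 4

Steps:
[0] host  ⇒  4 nodes, 6 edges  {0-p->1 0-p->3 0-q->3 1-p->3 2-q->2 2-q->3}
[1] R0 @ {0↦1, 1↦3, 2↦0}  ⇒  4 nodes, 5 edges  {0-p->1 0-q->3 1-p->3 2-q->2 2-q->3}
[2] R0 @ {0↦3, 1↦1, 2↦0}  ⇒  4 nodes, 4 edges  {0-q->3 1-p->3 2-q->2 2-q->3}
halt: no rule applies after step 2
NF nodes: {0:C, 1:B, 2:A, 3:B}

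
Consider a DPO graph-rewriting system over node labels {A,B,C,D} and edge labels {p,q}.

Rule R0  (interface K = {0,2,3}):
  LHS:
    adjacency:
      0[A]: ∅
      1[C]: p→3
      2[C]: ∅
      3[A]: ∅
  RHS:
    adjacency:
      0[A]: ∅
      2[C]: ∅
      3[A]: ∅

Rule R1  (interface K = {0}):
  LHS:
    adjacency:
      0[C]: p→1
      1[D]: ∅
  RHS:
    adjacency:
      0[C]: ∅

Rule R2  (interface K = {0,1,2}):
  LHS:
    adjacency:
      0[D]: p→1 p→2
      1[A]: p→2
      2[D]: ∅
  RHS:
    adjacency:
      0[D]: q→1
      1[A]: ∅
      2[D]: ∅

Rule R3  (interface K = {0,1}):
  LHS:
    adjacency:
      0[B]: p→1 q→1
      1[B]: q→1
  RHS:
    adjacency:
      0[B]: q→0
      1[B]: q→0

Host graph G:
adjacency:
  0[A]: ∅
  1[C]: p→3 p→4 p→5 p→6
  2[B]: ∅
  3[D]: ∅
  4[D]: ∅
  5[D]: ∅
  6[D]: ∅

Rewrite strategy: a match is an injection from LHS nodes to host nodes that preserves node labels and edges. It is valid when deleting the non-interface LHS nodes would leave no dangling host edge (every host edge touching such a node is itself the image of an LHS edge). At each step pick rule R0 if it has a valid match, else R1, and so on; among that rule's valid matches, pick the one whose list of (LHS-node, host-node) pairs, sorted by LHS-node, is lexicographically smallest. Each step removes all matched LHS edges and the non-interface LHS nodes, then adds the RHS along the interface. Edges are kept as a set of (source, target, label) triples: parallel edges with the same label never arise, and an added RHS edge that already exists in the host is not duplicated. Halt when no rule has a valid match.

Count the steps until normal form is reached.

[0] host  ⇒  7 nodes, 4 edges  {1-p->3 1-p->4 1-p->5 1-p->6}
[1] R1 @ {0↦1, 1↦3}  ⇒  6 nodes, 3 edges  {1-p->4 1-p->5 1-p->6}
[2] R1 @ {0↦1, 1↦4}  ⇒  5 nodes, 2 edges  {1-p->5 1-p->6}
[3] R1 @ {0↦1, 1↦5}  ⇒  4 nodes, 1 edges  {1-p->6}
[4] R1 @ {0↦1, 1↦6}  ⇒  3 nodes, 0 edges  {∅}
halt: no rule applies after step 4

Answer: 4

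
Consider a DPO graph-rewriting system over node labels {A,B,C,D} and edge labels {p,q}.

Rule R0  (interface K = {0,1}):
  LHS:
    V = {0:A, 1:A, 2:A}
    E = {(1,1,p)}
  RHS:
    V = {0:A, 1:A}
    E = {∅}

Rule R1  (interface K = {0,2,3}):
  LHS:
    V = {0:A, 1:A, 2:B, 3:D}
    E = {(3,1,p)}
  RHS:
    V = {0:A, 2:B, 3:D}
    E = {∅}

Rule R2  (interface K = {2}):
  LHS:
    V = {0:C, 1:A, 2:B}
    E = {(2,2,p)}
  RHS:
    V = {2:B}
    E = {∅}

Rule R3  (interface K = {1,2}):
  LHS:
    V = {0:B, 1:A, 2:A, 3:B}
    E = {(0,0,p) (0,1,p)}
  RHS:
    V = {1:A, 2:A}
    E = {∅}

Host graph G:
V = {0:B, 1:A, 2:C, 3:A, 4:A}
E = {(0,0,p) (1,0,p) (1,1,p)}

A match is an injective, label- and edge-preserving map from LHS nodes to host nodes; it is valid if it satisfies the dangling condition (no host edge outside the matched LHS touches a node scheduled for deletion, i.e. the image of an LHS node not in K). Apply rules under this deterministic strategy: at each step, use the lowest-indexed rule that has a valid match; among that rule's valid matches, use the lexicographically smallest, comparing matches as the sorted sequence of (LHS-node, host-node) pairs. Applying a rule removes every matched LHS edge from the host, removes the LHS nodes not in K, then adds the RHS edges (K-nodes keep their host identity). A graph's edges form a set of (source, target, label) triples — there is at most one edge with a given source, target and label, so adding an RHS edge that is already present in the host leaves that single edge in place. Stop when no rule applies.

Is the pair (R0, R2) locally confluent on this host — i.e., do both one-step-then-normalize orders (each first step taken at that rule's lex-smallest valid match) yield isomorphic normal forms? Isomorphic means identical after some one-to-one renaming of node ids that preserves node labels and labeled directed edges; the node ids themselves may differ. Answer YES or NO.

Answer: NO

Rewrite trace:
branch R0-first: apply at {0↦3, 1↦1, 2↦4} → |E|=2, then 1 more step(s) → NF |V|=2 |E|=1 V={0:B, 1:A} E=1-p->0
branch R2-first: apply at {0↦2, 1↦3, 2↦0} → |E|=2, then 0 more step(s) → NF |V|=3 |E|=2 V={0:B, 1:A, 4:A} E=1-p->0 1-p->1
graphs not isomorphic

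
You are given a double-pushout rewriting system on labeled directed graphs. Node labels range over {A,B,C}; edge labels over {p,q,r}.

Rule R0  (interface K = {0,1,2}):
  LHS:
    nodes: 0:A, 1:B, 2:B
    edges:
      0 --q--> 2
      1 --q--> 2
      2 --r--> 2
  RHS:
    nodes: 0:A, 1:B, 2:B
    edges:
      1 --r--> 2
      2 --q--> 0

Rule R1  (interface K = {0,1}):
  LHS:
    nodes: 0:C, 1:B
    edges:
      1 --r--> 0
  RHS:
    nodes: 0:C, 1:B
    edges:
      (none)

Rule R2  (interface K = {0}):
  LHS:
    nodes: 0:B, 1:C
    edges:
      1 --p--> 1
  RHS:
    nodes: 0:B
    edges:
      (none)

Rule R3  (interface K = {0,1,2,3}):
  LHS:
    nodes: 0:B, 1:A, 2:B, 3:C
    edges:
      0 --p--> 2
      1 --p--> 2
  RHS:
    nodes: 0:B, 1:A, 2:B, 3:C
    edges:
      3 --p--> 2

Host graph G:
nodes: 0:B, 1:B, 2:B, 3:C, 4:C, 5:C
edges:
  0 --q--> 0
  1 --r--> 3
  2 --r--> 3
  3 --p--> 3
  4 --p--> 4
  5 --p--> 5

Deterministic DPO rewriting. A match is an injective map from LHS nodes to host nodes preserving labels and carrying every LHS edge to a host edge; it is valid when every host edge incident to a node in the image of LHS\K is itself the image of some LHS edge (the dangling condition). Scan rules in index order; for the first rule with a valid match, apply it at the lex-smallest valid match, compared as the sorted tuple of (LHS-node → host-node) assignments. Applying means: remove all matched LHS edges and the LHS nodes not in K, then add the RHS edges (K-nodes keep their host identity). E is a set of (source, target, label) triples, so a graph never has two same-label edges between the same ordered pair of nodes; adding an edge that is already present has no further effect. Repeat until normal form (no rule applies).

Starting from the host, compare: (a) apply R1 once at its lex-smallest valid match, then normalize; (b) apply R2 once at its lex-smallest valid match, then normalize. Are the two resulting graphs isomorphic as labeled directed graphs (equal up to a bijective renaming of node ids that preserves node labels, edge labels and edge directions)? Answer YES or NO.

branch R1-first: apply at {0↦3, 1↦1} → |E|=5, then 4 more step(s) → NF |V|=3 |E|=1 V={0:B, 1:B, 2:B} E=0-q->0
branch R2-first: apply at {0↦0, 1↦4} → |E|=5, then 4 more step(s) → NF |V|=3 |E|=1 V={0:B, 1:B, 2:B} E=0-q->0
graphs isomorphic (equal up to label-preserving node renaming)

Answer: YES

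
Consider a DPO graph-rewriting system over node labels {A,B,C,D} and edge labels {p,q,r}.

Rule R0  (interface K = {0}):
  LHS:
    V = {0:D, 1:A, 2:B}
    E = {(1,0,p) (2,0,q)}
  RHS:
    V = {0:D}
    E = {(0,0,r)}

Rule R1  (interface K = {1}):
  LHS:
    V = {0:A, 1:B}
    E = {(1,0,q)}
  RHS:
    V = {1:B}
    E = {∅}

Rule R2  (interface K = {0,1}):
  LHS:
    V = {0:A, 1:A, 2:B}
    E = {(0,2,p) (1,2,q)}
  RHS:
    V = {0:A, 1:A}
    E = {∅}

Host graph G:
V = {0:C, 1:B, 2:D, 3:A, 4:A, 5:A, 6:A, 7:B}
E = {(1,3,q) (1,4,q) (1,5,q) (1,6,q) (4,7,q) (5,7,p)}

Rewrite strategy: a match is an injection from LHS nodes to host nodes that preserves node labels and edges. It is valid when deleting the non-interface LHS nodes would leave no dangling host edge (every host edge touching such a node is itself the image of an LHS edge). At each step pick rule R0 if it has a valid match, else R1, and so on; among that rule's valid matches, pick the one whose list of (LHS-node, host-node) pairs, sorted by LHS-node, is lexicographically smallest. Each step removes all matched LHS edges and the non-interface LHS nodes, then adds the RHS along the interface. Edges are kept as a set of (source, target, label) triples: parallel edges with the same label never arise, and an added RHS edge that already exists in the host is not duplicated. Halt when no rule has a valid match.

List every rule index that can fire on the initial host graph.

R0: no valid match — LHS pattern not found
R1: 2 valid matches — {0↦3, 1↦1}, {0↦6, 1↦1}
R2: 1 valid match — {0↦5, 1↦4, 2↦7}

Answer: [R1,R2]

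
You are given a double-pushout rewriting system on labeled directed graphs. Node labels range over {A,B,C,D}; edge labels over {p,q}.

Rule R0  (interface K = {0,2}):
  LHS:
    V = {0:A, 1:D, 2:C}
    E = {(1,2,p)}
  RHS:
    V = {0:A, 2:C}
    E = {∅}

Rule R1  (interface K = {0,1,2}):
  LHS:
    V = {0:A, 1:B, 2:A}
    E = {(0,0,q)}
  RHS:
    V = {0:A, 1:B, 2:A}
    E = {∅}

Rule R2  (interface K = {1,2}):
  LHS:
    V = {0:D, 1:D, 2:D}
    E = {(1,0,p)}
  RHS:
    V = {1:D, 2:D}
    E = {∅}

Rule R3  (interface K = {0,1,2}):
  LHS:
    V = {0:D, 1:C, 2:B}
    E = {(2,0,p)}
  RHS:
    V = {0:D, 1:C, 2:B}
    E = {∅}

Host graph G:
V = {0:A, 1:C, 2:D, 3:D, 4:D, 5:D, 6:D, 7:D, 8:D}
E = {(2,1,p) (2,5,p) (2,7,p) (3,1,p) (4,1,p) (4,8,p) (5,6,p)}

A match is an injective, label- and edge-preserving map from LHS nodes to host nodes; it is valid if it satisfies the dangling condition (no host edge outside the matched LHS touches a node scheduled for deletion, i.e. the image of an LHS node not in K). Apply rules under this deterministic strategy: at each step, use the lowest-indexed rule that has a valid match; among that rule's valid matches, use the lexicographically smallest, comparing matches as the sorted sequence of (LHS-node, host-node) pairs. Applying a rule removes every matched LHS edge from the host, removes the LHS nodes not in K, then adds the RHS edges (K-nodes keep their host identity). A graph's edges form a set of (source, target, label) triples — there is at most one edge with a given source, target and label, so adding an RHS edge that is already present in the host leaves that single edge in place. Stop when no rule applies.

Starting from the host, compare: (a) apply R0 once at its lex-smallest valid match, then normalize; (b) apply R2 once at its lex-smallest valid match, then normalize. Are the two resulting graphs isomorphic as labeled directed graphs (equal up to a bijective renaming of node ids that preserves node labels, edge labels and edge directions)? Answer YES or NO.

branch R0-first: apply at {0↦0, 1↦3, 2↦1} → |E|=6, then 4 more step(s) → NF |V|=4 |E|=2 V={0:A, 1:C, 4:D, 8:D} E=4-p->1 4-p->8
branch R2-first: apply at {0↦6, 1↦5, 2↦2} → |E|=6, then 4 more step(s) → NF |V|=4 |E|=2 V={0:A, 1:C, 4:D, 8:D} E=4-p->1 4-p->8
graphs isomorphic (equal up to label-preserving node renaming)

Answer: YES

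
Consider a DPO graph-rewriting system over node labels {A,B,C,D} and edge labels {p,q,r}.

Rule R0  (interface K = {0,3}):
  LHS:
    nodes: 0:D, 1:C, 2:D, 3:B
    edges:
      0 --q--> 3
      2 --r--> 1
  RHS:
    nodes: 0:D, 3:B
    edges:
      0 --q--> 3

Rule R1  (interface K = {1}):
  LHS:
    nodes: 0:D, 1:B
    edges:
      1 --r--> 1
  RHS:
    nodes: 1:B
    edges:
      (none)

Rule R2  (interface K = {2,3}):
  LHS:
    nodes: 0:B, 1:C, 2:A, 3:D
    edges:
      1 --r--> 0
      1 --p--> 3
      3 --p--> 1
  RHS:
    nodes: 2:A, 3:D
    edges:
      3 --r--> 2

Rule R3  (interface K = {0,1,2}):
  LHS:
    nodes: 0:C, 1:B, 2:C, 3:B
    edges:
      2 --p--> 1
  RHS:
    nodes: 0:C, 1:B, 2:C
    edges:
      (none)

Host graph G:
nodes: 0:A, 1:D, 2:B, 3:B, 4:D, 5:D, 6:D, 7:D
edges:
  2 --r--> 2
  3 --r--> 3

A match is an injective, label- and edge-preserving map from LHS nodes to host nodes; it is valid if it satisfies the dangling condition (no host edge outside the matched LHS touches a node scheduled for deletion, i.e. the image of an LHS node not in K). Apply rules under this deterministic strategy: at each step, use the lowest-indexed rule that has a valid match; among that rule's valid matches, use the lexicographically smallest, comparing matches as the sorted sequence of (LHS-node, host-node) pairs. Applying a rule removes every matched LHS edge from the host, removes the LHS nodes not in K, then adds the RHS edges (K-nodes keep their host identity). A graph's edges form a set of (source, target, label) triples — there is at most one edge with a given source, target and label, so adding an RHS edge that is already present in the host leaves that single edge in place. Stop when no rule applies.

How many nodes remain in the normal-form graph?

Answer: 6

Rewrite trace:
[0] host  ⇒  8 nodes, 2 edges  {2-r->2 3-r->3}
[1] R1 @ {0↦1, 1↦2}  ⇒  7 nodes, 1 edges  {3-r->3}
[2] R1 @ {0↦4, 1↦3}  ⇒  6 nodes, 0 edges  {∅}
final graph: no rule applies after step 2
NF nodes: {0:A, 2:B, 3:B, 5:D, 6:D, 7:D}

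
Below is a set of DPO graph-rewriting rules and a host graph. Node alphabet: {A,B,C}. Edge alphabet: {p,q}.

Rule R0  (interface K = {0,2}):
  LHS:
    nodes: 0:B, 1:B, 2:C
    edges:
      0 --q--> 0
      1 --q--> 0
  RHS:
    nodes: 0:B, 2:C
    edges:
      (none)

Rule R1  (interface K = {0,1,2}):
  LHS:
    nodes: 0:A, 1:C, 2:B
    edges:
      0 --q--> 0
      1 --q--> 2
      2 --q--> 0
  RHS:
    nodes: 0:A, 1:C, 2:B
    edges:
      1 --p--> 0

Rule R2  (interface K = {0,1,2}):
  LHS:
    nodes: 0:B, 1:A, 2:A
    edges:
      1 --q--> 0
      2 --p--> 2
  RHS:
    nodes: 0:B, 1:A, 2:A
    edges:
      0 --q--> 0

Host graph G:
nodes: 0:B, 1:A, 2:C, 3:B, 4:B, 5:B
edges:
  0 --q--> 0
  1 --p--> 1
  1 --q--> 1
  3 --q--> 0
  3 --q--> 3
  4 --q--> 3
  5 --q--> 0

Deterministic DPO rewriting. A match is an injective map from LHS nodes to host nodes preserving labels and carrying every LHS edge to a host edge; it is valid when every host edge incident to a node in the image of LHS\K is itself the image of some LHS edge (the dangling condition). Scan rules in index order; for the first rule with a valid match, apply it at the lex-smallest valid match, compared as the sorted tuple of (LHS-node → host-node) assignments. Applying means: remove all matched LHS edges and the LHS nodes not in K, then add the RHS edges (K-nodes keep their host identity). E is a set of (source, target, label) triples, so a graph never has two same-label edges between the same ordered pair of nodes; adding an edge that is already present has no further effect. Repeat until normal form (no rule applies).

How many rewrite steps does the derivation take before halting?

[0] host  ⇒  6 nodes, 7 edges  {0-q->0 1-p->1 1-q->1 3-q->0 3-q->3 4-q->3 5-q->0}
[1] R0 @ {0↦0, 1↦5, 2↦2}  ⇒  5 nodes, 5 edges  {1-p->1 1-q->1 3-q->0 3-q->3 4-q->3}
[2] R0 @ {0↦3, 1↦4, 2↦2}  ⇒  4 nodes, 3 edges  {1-p->1 1-q->1 3-q->0}
normal form: no rule applies after step 2

Answer: 2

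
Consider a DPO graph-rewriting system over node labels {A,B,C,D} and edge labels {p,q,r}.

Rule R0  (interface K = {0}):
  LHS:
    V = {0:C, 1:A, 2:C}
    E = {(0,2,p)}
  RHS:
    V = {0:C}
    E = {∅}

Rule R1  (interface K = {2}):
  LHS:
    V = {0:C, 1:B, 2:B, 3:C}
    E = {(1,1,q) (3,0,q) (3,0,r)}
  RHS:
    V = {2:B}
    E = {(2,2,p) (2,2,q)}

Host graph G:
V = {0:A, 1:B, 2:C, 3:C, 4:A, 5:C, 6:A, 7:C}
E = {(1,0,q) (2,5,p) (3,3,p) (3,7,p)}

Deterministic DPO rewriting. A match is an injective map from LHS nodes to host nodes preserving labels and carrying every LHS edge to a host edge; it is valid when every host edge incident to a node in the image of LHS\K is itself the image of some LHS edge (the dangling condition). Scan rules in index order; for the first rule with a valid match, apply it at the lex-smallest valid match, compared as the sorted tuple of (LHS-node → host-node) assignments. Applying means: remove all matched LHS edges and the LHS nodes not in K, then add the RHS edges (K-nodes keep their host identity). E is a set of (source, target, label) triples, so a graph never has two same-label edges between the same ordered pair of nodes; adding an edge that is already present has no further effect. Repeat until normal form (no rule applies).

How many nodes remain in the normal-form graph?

initial: |V|=8 |E|=4  E = 1-q->0 2-p->5 3-p->3 3-p->7
step 1: apply R0 at {0↦2, 1↦4, 2↦5}  → |V|=6 |E|=3  E = 1-q->0 3-p->3 3-p->7
step 2: apply R0 at {0↦3, 1↦6, 2↦7}  → |V|=4 |E|=2  E = 1-q->0 3-p->3
normal form: no rule applies after step 2
NF nodes: {0:A, 1:B, 2:C, 3:C}

Answer: 4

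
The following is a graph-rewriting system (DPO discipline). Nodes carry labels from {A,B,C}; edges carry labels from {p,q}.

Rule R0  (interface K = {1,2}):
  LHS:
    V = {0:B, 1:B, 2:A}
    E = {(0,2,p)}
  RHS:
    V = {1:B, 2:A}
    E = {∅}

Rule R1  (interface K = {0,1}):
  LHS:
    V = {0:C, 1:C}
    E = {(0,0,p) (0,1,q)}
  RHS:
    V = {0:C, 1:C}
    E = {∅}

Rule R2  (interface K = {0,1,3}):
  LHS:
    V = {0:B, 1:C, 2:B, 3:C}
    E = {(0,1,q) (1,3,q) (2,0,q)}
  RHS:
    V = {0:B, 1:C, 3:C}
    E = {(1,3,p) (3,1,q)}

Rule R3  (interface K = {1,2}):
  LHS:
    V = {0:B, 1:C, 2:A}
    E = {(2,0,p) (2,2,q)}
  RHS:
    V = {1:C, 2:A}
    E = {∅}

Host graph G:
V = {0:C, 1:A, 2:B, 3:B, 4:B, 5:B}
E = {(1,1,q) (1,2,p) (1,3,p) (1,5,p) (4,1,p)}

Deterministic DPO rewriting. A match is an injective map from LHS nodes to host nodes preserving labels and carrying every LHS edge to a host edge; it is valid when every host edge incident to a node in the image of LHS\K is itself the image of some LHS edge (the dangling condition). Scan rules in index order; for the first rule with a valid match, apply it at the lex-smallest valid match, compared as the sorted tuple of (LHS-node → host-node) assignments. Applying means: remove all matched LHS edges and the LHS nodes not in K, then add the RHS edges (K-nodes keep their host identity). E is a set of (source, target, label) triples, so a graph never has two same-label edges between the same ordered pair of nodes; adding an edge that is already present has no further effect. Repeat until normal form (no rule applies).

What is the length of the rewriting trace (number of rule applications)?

Answer: 2

Rewrite trace:
start.  V:6 E:5  edges: 1-q->1 1-p->2 1-p->3 1-p->5 4-p->1
1. fire R0 via {0↦4, 1↦2, 2↦1}  →  V:5 E:4  edges: 1-q->1 1-p->2 1-p->3 1-p->5
2. fire R3 via {0↦2, 1↦0, 2↦1}  →  V:4 E:2  edges: 1-p->3 1-p->5
final graph: no rule applies after step 2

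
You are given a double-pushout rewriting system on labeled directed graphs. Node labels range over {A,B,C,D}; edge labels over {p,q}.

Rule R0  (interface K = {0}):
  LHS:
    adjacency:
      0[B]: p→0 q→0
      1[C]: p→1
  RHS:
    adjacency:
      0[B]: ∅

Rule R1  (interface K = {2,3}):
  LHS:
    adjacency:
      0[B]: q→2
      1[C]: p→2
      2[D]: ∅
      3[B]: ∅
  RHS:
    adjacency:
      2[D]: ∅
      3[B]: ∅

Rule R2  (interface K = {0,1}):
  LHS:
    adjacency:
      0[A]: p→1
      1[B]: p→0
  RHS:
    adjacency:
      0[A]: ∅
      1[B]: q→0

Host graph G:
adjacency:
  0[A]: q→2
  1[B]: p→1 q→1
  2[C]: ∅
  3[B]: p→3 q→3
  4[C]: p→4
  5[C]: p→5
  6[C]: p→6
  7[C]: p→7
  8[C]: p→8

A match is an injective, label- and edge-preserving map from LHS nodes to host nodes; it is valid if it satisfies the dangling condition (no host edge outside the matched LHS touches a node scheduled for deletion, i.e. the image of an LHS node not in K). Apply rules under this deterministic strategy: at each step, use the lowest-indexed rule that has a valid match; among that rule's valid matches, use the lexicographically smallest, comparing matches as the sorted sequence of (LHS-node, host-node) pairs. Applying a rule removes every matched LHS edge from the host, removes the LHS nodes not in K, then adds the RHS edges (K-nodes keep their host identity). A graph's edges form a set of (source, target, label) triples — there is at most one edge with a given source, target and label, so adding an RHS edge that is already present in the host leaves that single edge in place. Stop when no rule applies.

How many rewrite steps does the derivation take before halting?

Answer: 2

Rewrite trace:
initial: |V|=9 |E|=10  E = 0-q->2 1-p->1 1-q->1 3-p->3 3-q->3 4-p->4 5-p->5 6-p->6 7-p->7 8-p->8
step 1: apply R0 at {0↦1, 1↦4}  → |V|=8 |E|=7  E = 0-q->2 3-p->3 3-q->3 5-p->5 6-p->6 7-p->7 8-p->8
step 2: apply R0 at {0↦3, 1↦5}  → |V|=7 |E|=4  E = 0-q->2 6-p->6 7-p->7 8-p->8
normal form: no rule applies after step 2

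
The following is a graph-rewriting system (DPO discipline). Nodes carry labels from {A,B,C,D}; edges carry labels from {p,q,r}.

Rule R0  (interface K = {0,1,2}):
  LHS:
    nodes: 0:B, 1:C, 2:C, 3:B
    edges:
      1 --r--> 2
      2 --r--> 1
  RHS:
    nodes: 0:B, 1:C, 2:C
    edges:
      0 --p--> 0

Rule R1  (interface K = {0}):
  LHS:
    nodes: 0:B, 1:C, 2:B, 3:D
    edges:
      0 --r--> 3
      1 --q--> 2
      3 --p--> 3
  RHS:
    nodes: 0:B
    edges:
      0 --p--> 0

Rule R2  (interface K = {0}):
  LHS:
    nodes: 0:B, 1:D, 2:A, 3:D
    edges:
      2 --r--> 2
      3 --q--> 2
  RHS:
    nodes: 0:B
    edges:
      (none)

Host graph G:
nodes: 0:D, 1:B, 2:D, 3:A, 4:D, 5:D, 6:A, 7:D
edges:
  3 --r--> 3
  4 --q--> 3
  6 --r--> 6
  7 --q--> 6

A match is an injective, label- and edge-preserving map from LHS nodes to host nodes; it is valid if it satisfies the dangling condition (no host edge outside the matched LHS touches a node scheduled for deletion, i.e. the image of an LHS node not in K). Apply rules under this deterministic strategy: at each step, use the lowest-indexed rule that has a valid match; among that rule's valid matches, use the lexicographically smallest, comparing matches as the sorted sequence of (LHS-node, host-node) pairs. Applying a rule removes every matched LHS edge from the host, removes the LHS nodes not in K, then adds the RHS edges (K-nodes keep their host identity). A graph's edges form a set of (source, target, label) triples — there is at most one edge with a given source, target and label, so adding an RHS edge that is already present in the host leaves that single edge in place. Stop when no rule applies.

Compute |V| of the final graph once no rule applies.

Answer: 2

Rewrite trace:
start.  V:8 E:4  edges: 3-r->3 4-q->3 6-r->6 7-q->6
1. fire R2 via {0↦1, 1↦0, 2↦3, 3↦4}  →  V:5 E:2  edges: 6-r->6 7-q->6
2. fire R2 via {0↦1, 1↦2, 2↦6, 3↦7}  →  V:2 E:0  edges: ∅
final graph: no rule applies after step 2
NF nodes: {1:B, 5:D}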